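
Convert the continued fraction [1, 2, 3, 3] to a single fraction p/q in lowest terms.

Fold from the inside: start with 3/1.
  3 + 1/3 = 10/3
  2 + 3/10 = 23/10
  1 + 10/23 = 33/23

33/23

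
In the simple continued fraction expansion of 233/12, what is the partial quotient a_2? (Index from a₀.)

2

233 = 19·12 + 5   →  a_0 = 19
12 = 2·5 + 2   →  a_1 = 2
5 = 2·2 + 1   →  a_2 = 2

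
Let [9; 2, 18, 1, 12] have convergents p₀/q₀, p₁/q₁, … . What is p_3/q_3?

Using pₖ = aₖpₖ₋₁ + pₖ₋₂, qₖ = aₖqₖ₋₁ + qₖ₋₂ (with p₋₁=1, p₋₂=0, q₋₁=0, q₋₂=1):
  k=0: a=9, p=9, q=1
  k=1: a=2, p=19, q=2
  k=2: a=18, p=351, q=37
  k=3: a=1, p=370, q=39

370/39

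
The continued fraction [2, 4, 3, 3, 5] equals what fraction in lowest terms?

Using pₖ = aₖpₖ₋₁ + pₖ₋₂ and qₖ = aₖqₖ₋₁ + qₖ₋₂:
  k=0: a=2, p=2, q=1
  k=1: a=4, p=9, q=4
  k=2: a=3, p=29, q=13
  k=3: a=3, p=96, q=43
  k=4: a=5, p=509, q=228

509/228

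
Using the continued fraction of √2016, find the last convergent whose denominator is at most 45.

√2016 = [44; 1, 8, 1, 88, …] (period length 4).
Convergents:
  p_0/q_0 = 44/1
  p_1/q_1 = 45/1
  p_2/q_2 = 404/9
  p_3/q_3 = 449/10
  p_4/q_4 = 39916/889
q_3 = 10 ≤ 45 < 889 = q_4, so the answer is 449/10.

449/10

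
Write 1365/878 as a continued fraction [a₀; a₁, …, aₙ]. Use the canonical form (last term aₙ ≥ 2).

1365 = 1·878 + 487
878 = 1·487 + 391
487 = 1·391 + 96
391 = 4·96 + 7
96 = 13·7 + 5
7 = 1·5 + 2
5 = 2·2 + 1
2 = 2·1 + 0  (stop)
So 1365/878 = [1; 1, 1, 4, 13, 1, 2, 2].

[1; 1, 1, 4, 13, 1, 2, 2]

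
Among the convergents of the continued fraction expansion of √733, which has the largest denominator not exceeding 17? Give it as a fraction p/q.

√733 = [27; 13, 1, 1, 13, 54, …] (period length 5).
Convergents:
  p_0/q_0 = 27/1
  p_1/q_1 = 352/13
  p_2/q_2 = 379/14
  p_3/q_3 = 731/27
q_2 = 14 ≤ 17 < 27 = q_3, so the answer is 379/14.

379/14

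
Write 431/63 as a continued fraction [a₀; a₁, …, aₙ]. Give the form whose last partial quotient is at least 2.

[6; 1, 5, 3, 3]

431 = 6*63 + 53
63 = 1*53 + 10
53 = 5*10 + 3
10 = 3*3 + 1
3 = 3*1 + 0  (stop)
So 431/63 = [6; 1, 5, 3, 3].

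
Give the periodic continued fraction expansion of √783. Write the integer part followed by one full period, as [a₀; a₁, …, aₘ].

a₀ = ⌊√783⌋ = 27.
With m₀=0, d₀=1 and mₖ₊₁ = dₖaₖ − mₖ, dₖ₊₁ = (n − mₖ₊₁²)/dₖ, aₖ₊₁ = ⌊(a₀+mₖ₊₁)/dₖ₊₁⌋:
  k=1: m=27, d=54, a=1
  k=2: m=27, d=1, a=54
d=1 and a=2a₀=54 at k=2, so the next step gives (m, d) = (27, 54) again — its k=1 value — and the period has length 2.

[27; 1, 54]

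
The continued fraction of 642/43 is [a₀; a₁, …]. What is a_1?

642 = 14·43 + 40   →  a_0 = 14
43 = 1·40 + 3   →  a_1 = 1

1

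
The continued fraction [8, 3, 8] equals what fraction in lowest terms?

208/25

Fold from the inside: start with 8/1.
  3 + 1/8 = 25/8
  8 + 8/25 = 208/25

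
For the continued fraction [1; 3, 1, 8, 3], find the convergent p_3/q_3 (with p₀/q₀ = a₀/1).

Using pₖ = aₖpₖ₋₁ + pₖ₋₂, qₖ = aₖqₖ₋₁ + qₖ₋₂ (with p₋₁=1, p₋₂=0, q₋₁=0, q₋₂=1):
  k=0: a=1, p=1, q=1
  k=1: a=3, p=4, q=3
  k=2: a=1, p=5, q=4
  k=3: a=8, p=44, q=35

44/35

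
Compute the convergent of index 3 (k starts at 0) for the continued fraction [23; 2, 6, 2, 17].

657/28

Using pₖ = aₖpₖ₋₁ + pₖ₋₂, qₖ = aₖqₖ₋₁ + qₖ₋₂ (with p₋₁=1, p₋₂=0, q₋₁=0, q₋₂=1):
  k=0: a=23, p=23, q=1
  k=1: a=2, p=47, q=2
  k=2: a=6, p=305, q=13
  k=3: a=2, p=657, q=28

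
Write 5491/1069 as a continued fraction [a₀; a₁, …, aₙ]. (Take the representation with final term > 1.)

5491 = 5·1069 + 146
1069 = 7·146 + 47
146 = 3·47 + 5
47 = 9·5 + 2
5 = 2·2 + 1
2 = 2·1 + 0  (stop)
So 5491/1069 = [5; 7, 3, 9, 2, 2].

[5; 7, 3, 9, 2, 2]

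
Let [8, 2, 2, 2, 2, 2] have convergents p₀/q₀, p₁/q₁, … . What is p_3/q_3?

Using pₖ = aₖpₖ₋₁ + pₖ₋₂, qₖ = aₖqₖ₋₁ + qₖ₋₂ (with p₋₁=1, p₋₂=0, q₋₁=0, q₋₂=1):
  k=0: a=8, p=8, q=1
  k=1: a=2, p=17, q=2
  k=2: a=2, p=42, q=5
  k=3: a=2, p=101, q=12

101/12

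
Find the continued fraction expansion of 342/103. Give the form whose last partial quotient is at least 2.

[3; 3, 8, 4]

342 = 3·103 + 33
103 = 3·33 + 4
33 = 8·4 + 1
4 = 4·1 + 0  (stop)
So 342/103 = [3; 3, 8, 4].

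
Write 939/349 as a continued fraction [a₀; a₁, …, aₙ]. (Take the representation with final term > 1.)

[2; 1, 2, 4, 3, 8]

939 = 2*349 + 241
349 = 1*241 + 108
241 = 2*108 + 25
108 = 4*25 + 8
25 = 3*8 + 1
8 = 8*1 + 0  (stop)
So 939/349 = [2; 1, 2, 4, 3, 8].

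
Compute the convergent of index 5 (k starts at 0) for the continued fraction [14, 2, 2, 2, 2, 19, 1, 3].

Using pₖ = aₖpₖ₋₁ + pₖ₋₂, qₖ = aₖqₖ₋₁ + qₖ₋₂ (with p₋₁=1, p₋₂=0, q₋₁=0, q₋₂=1):
  k=0: a=14, p=14, q=1
  k=1: a=2, p=29, q=2
  k=2: a=2, p=72, q=5
  k=3: a=2, p=173, q=12
  k=4: a=2, p=418, q=29
  k=5: a=19, p=8115, q=563

8115/563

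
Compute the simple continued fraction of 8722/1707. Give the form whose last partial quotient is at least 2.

[5; 9, 7, 1, 3, 1, 4]

8722 = 5·1707 + 187
1707 = 9·187 + 24
187 = 7·24 + 19
24 = 1·19 + 5
19 = 3·5 + 4
5 = 1·4 + 1
4 = 4·1 + 0  (stop)
So 8722/1707 = [5; 9, 7, 1, 3, 1, 4].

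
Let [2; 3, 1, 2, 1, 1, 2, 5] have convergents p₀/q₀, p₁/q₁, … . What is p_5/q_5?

Using pₖ = aₖpₖ₋₁ + pₖ₋₂, qₖ = aₖqₖ₋₁ + qₖ₋₂ (with p₋₁=1, p₋₂=0, q₋₁=0, q₋₂=1):
  k=0: a=2, p=2, q=1
  k=1: a=3, p=7, q=3
  k=2: a=1, p=9, q=4
  k=3: a=2, p=25, q=11
  k=4: a=1, p=34, q=15
  k=5: a=1, p=59, q=26

59/26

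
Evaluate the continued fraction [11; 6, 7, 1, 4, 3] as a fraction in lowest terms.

8551/766

Fold from the inside: start with 3/1.
  4 + 1/3 = 13/3
  1 + 3/13 = 16/13
  7 + 13/16 = 125/16
  6 + 16/125 = 766/125
  11 + 125/766 = 8551/766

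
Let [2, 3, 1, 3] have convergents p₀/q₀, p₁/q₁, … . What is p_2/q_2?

9/4

Using pₖ = aₖpₖ₋₁ + pₖ₋₂, qₖ = aₖqₖ₋₁ + qₖ₋₂ (with p₋₁=1, p₋₂=0, q₋₁=0, q₋₂=1):
  k=0: a=2, p=2, q=1
  k=1: a=3, p=7, q=3
  k=2: a=1, p=9, q=4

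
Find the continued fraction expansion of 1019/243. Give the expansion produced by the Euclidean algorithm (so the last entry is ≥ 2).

1019 = 4·243 + 47
243 = 5·47 + 8
47 = 5·8 + 7
8 = 1·7 + 1
7 = 7·1 + 0  (stop)
So 1019/243 = [4; 5, 5, 1, 7].

[4; 5, 5, 1, 7]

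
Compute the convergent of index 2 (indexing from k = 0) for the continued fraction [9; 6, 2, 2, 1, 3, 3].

119/13

Using pₖ = aₖpₖ₋₁ + pₖ₋₂, qₖ = aₖqₖ₋₁ + qₖ₋₂ (with p₋₁=1, p₋₂=0, q₋₁=0, q₋₂=1):
  k=0: a=9, p=9, q=1
  k=1: a=6, p=55, q=6
  k=2: a=2, p=119, q=13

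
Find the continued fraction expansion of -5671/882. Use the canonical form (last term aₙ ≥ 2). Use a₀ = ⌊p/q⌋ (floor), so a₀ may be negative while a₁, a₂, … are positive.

[-7; 1, 1, 3, 17, 1, 2, 2]

-5671 = -7·882 + 503
882 = 1·503 + 379
503 = 1·379 + 124
379 = 3·124 + 7
124 = 17·7 + 5
7 = 1·5 + 2
5 = 2·2 + 1
2 = 2·1 + 0  (stop)
So -5671/882 = [-7; 1, 1, 3, 17, 1, 2, 2].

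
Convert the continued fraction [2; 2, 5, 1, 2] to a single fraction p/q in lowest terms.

91/37

Fold from the inside: start with 2/1.
  1 + 1/2 = 3/2
  5 + 2/3 = 17/3
  2 + 3/17 = 37/17
  2 + 17/37 = 91/37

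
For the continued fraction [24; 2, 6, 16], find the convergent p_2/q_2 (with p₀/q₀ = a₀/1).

318/13

Using pₖ = aₖpₖ₋₁ + pₖ₋₂, qₖ = aₖqₖ₋₁ + qₖ₋₂ (with p₋₁=1, p₋₂=0, q₋₁=0, q₋₂=1):
  k=0: a=24, p=24, q=1
  k=1: a=2, p=49, q=2
  k=2: a=6, p=318, q=13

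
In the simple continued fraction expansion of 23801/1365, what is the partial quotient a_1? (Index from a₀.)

23801 = 17·1365 + 596   →  a_0 = 17
1365 = 2·596 + 173   →  a_1 = 2

2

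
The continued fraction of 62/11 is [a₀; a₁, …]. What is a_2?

62 = 5·11 + 7   →  a_0 = 5
11 = 1·7 + 4   →  a_1 = 1
7 = 1·4 + 3   →  a_2 = 1

1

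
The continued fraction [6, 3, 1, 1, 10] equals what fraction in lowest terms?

Fold from the inside: start with 10/1.
  1 + 1/10 = 11/10
  1 + 10/11 = 21/11
  3 + 11/21 = 74/21
  6 + 21/74 = 465/74

465/74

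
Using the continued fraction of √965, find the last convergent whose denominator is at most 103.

√965 = [31; 15, 1, 1, 15, 62, …] (period length 5).
Convergents:
  p_0/q_0 = 31/1
  p_1/q_1 = 466/15
  p_2/q_2 = 497/16
  p_3/q_3 = 963/31
  p_4/q_4 = 14942/481
q_3 = 31 ≤ 103 < 481 = q_4, so the answer is 963/31.

963/31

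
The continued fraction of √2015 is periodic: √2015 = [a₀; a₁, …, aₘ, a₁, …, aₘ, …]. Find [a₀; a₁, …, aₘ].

a₀ = ⌊√2015⌋ = 44.
With m₀=0, d₀=1 and mₖ₊₁ = dₖaₖ − mₖ, dₖ₊₁ = (n − mₖ₊₁²)/dₖ, aₖ₊₁ = ⌊(a₀+mₖ₊₁)/dₖ₊₁⌋:
  k=1: m=44, d=79, a=1
  k=2: m=35, d=10, a=7
  k=3: m=35, d=79, a=1
  k=4: m=44, d=1, a=88
d=1 and a=2a₀=88 at k=4, so the next step gives (m, d) = (44, 79) again — its k=1 value — and the period has length 4.

[44; 1, 7, 1, 88]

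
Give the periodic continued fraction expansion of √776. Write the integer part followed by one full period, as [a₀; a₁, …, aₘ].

[27; 1, 5, 1, 54]

a₀ = ⌊√776⌋ = 27.
With m₀=0, d₀=1 and mₖ₊₁ = dₖaₖ − mₖ, dₖ₊₁ = (n − mₖ₊₁²)/dₖ, aₖ₊₁ = ⌊(a₀+mₖ₊₁)/dₖ₊₁⌋:
  k=1: m=27, d=47, a=1
  k=2: m=20, d=8, a=5
  k=3: m=20, d=47, a=1
  k=4: m=27, d=1, a=54
d=1 and a=2a₀=54 at k=4, so the next step gives (m, d) = (27, 47) again — its k=1 value — and the period has length 4.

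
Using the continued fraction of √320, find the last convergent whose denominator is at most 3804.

51841/2898

√320 = [17; 1, 7, 1, 34, …] (period length 4).
Convergents:
  p_0/q_0 = 17/1
  p_1/q_1 = 18/1
  p_2/q_2 = 143/8
  p_3/q_3 = 161/9
  p_4/q_4 = 5617/314
  p_5/q_5 = 5778/323
  p_6/q_6 = 46063/2575
  p_7/q_7 = 51841/2898
  p_8/q_8 = 1808657/101107
q_7 = 2898 ≤ 3804 < 101107 = q_8, so the answer is 51841/2898.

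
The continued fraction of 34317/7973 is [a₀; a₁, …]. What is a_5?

34317 = 4·7973 + 2425   →  a_0 = 4
7973 = 3·2425 + 698   →  a_1 = 3
2425 = 3·698 + 331   →  a_2 = 3
698 = 2·331 + 36   →  a_3 = 2
331 = 9·36 + 7   →  a_4 = 9
36 = 5·7 + 1   →  a_5 = 5

5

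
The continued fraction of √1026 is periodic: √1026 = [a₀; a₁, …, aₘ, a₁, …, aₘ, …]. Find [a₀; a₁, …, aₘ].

[32; 32, 64]

a₀ = ⌊√1026⌋ = 32.
With m₀=0, d₀=1 and mₖ₊₁ = dₖaₖ − mₖ, dₖ₊₁ = (n − mₖ₊₁²)/dₖ, aₖ₊₁ = ⌊(a₀+mₖ₊₁)/dₖ₊₁⌋:
  k=1: m=32, d=2, a=32
  k=2: m=32, d=1, a=64
d=1 and a=2a₀=64 at k=2, so the next step gives (m, d) = (32, 2) again — its k=1 value — and the period has length 2.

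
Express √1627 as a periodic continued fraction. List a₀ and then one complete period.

a₀ = ⌊√1627⌋ = 40.

[40; 2, 1, 39, 1, 2, 80]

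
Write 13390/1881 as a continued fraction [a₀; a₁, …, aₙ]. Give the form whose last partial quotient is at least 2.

[7; 8, 2, 3, 2, 1, 9]

13390 = 7*1881 + 223
1881 = 8*223 + 97
223 = 2*97 + 29
97 = 3*29 + 10
29 = 2*10 + 9
10 = 1*9 + 1
9 = 9*1 + 0  (stop)
So 13390/1881 = [7; 8, 2, 3, 2, 1, 9].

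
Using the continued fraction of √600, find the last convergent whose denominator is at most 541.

√600 = [24; 2, 48, …] (period length 2).
Convergents:
  p_0/q_0 = 24/1
  p_1/q_1 = 49/2
  p_2/q_2 = 2376/97
  p_3/q_3 = 4801/196
  p_4/q_4 = 232824/9505
q_3 = 196 ≤ 541 < 9505 = q_4, so the answer is 4801/196.

4801/196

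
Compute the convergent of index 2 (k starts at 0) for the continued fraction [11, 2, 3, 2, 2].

Using pₖ = aₖpₖ₋₁ + pₖ₋₂, qₖ = aₖqₖ₋₁ + qₖ₋₂ (with p₋₁=1, p₋₂=0, q₋₁=0, q₋₂=1):
  k=0: a=11, p=11, q=1
  k=1: a=2, p=23, q=2
  k=2: a=3, p=80, q=7

80/7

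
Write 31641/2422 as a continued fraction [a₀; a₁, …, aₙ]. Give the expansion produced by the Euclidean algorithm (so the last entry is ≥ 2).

31641 = 13·2422 + 155
2422 = 15·155 + 97
155 = 1·97 + 58
97 = 1·58 + 39
58 = 1·39 + 19
39 = 2·19 + 1
19 = 19·1 + 0  (stop)
So 31641/2422 = [13; 15, 1, 1, 1, 2, 19].

[13; 15, 1, 1, 1, 2, 19]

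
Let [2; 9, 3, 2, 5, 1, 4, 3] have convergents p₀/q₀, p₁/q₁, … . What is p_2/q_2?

59/28

Using pₖ = aₖpₖ₋₁ + pₖ₋₂, qₖ = aₖqₖ₋₁ + qₖ₋₂ (with p₋₁=1, p₋₂=0, q₋₁=0, q₋₂=1):
  k=0: a=2, p=2, q=1
  k=1: a=9, p=19, q=9
  k=2: a=3, p=59, q=28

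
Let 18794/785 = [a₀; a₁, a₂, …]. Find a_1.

18794 = 23·785 + 739   →  a_0 = 23
785 = 1·739 + 46   →  a_1 = 1

1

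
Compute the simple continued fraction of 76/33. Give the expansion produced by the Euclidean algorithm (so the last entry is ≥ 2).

[2; 3, 3, 3]

76 = 2*33 + 10
33 = 3*10 + 3
10 = 3*3 + 1
3 = 3*1 + 0  (stop)
So 76/33 = [2; 3, 3, 3].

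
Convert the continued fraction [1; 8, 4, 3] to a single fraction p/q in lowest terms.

Using pₖ = aₖpₖ₋₁ + pₖ₋₂ and qₖ = aₖqₖ₋₁ + qₖ₋₂:
  k=0: a=1, p=1, q=1
  k=1: a=8, p=9, q=8
  k=2: a=4, p=37, q=33
  k=3: a=3, p=120, q=107

120/107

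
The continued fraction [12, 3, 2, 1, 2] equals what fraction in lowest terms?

Fold from the inside: start with 2/1.
  1 + 1/2 = 3/2
  2 + 2/3 = 8/3
  3 + 3/8 = 27/8
  12 + 8/27 = 332/27

332/27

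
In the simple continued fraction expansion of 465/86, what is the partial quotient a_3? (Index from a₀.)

465 = 5·86 + 35   →  a_0 = 5
86 = 2·35 + 16   →  a_1 = 2
35 = 2·16 + 3   →  a_2 = 2
16 = 5·3 + 1   →  a_3 = 5

5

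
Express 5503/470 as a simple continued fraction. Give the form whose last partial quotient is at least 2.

5503 = 11·470 + 333
470 = 1·333 + 137
333 = 2·137 + 59
137 = 2·59 + 19
59 = 3·19 + 2
19 = 9·2 + 1
2 = 2·1 + 0  (stop)
So 5503/470 = [11; 1, 2, 2, 3, 9, 2].

[11; 1, 2, 2, 3, 9, 2]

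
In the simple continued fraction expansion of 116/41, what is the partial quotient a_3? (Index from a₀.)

1

116 = 2·41 + 34   →  a_0 = 2
41 = 1·34 + 7   →  a_1 = 1
34 = 4·7 + 6   →  a_2 = 4
7 = 1·6 + 1   →  a_3 = 1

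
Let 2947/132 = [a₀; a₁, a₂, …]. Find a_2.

2947 = 22·132 + 43   →  a_0 = 22
132 = 3·43 + 3   →  a_1 = 3
43 = 14·3 + 1   →  a_2 = 14

14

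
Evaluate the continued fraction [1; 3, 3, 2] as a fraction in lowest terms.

Using pₖ = aₖpₖ₋₁ + pₖ₋₂ and qₖ = aₖqₖ₋₁ + qₖ₋₂:
  k=0: a=1, p=1, q=1
  k=1: a=3, p=4, q=3
  k=2: a=3, p=13, q=10
  k=3: a=2, p=30, q=23

30/23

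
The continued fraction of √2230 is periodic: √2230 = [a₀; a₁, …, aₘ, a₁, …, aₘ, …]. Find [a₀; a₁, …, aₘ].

[47; 4, 2, 18, 2, 4, 94]

a₀ = ⌊√2230⌋ = 47.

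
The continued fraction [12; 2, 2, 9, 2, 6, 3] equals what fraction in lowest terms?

Using pₖ = aₖpₖ₋₁ + pₖ₋₂ and qₖ = aₖqₖ₋₁ + qₖ₋₂:
  k=0: a=12, p=12, q=1
  k=1: a=2, p=25, q=2
  k=2: a=2, p=62, q=5
  k=3: a=9, p=583, q=47
  k=4: a=2, p=1228, q=99
  k=5: a=6, p=7951, q=641
  k=6: a=3, p=25081, q=2022

25081/2022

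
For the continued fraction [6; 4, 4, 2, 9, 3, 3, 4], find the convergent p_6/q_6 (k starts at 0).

23101/3704

Using pₖ = aₖpₖ₋₁ + pₖ₋₂, qₖ = aₖqₖ₋₁ + qₖ₋₂ (with p₋₁=1, p₋₂=0, q₋₁=0, q₋₂=1):
  k=0: a=6, p=6, q=1
  k=1: a=4, p=25, q=4
  k=2: a=4, p=106, q=17
  k=3: a=2, p=237, q=38
  k=4: a=9, p=2239, q=359
  k=5: a=3, p=6954, q=1115
  k=6: a=3, p=23101, q=3704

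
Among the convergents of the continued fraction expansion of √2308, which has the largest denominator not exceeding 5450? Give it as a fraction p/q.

110736/2305

√2308 = [48; 24, 96, …] (period length 2).
Convergents:
  p_0/q_0 = 48/1
  p_1/q_1 = 1153/24
  p_2/q_2 = 110736/2305
  p_3/q_3 = 2658817/55344
q_2 = 2305 ≤ 5450 < 55344 = q_3, so the answer is 110736/2305.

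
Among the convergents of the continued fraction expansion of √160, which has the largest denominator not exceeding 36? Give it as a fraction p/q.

253/20

√160 = [12; 1, 1, 1, 5, 1, 1, 1, 24, …] (period length 8).
Convergents:
  p_0/q_0 = 12/1
  p_1/q_1 = 13/1
  p_2/q_2 = 25/2
  p_3/q_3 = 38/3
  p_4/q_4 = 215/17
  p_5/q_5 = 253/20
  p_6/q_6 = 468/37
q_5 = 20 ≤ 36 < 37 = q_6, so the answer is 253/20.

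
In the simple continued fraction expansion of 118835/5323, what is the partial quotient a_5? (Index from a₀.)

2

118835 = 22·5323 + 1729   →  a_0 = 22
5323 = 3·1729 + 136   →  a_1 = 3
1729 = 12·136 + 97   →  a_2 = 12
136 = 1·97 + 39   →  a_3 = 1
97 = 2·39 + 19   →  a_4 = 2
39 = 2·19 + 1   →  a_5 = 2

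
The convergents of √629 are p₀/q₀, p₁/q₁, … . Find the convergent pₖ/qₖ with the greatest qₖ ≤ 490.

7850/313

√629 = [25; 12, 1, 1, 12, 50, …] (period length 5).
Convergents:
  p_0/q_0 = 25/1
  p_1/q_1 = 301/12
  p_2/q_2 = 326/13
  p_3/q_3 = 627/25
  p_4/q_4 = 7850/313
  p_5/q_5 = 393127/15675
q_4 = 313 ≤ 490 < 15675 = q_5, so the answer is 7850/313.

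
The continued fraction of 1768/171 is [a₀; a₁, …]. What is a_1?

2

1768 = 10·171 + 58   →  a_0 = 10
171 = 2·58 + 55   →  a_1 = 2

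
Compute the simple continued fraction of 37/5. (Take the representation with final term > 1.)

[7; 2, 2]

37 = 7*5 + 2
5 = 2*2 + 1
2 = 2*1 + 0  (stop)
So 37/5 = [7; 2, 2].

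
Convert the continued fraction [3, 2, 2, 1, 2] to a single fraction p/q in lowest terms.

Fold from the inside: start with 2/1.
  1 + 1/2 = 3/2
  2 + 2/3 = 8/3
  2 + 3/8 = 19/8
  3 + 8/19 = 65/19

65/19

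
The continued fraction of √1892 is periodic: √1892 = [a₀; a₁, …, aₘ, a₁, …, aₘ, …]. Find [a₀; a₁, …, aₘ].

a₀ = ⌊√1892⌋ = 43.
With m₀=0, d₀=1 and mₖ₊₁ = dₖaₖ − mₖ, dₖ₊₁ = (n − mₖ₊₁²)/dₖ, aₖ₊₁ = ⌊(a₀+mₖ₊₁)/dₖ₊₁⌋:
  k=1: m=43, d=43, a=2
  k=2: m=43, d=1, a=86
d=1 and a=2a₀=86 at k=2, so the next step gives (m, d) = (43, 43) again — its k=1 value — and the period has length 2.

[43; 2, 86]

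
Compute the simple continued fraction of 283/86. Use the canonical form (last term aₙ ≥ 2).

283 = 3*86 + 25
86 = 3*25 + 11
25 = 2*11 + 3
11 = 3*3 + 2
3 = 1*2 + 1
2 = 2*1 + 0  (stop)
So 283/86 = [3; 3, 2, 3, 1, 2].

[3; 3, 2, 3, 1, 2]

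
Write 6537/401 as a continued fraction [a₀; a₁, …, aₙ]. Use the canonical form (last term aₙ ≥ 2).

6537 = 16·401 + 121
401 = 3·121 + 38
121 = 3·38 + 7
38 = 5·7 + 3
7 = 2·3 + 1
3 = 3·1 + 0  (stop)
So 6537/401 = [16; 3, 3, 5, 2, 3].

[16; 3, 3, 5, 2, 3]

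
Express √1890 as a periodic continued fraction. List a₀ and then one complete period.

[43; 2, 9, 6, 9, 2, 86]

a₀ = ⌊√1890⌋ = 43.
With m₀=0, d₀=1 and mₖ₊₁ = dₖaₖ − mₖ, dₖ₊₁ = (n − mₖ₊₁²)/dₖ, aₖ₊₁ = ⌊(a₀+mₖ₊₁)/dₖ₊₁⌋:
  k=1: m=43, d=41, a=2
  k=2: m=39, d=9, a=9
  k=3: m=42, d=14, a=6
  k=4: m=42, d=9, a=9
  k=5: m=39, d=41, a=2
  k=6: m=43, d=1, a=86
d=1 and a=2a₀=86 at k=6, so the next step gives (m, d) = (43, 41) again — its k=1 value — and the period has length 6.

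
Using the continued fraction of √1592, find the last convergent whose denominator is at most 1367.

√1592 = [39; 1, 8, 1, 78, …] (period length 4).
Convergents:
  p_0/q_0 = 39/1
  p_1/q_1 = 40/1
  p_2/q_2 = 359/9
  p_3/q_3 = 399/10
  p_4/q_4 = 31481/789
  p_5/q_5 = 31880/799
  p_6/q_6 = 286521/7181
q_5 = 799 ≤ 1367 < 7181 = q_6, so the answer is 31880/799.

31880/799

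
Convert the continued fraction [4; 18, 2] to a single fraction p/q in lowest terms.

Fold from the inside: start with 2/1.
  18 + 1/2 = 37/2
  4 + 2/37 = 150/37

150/37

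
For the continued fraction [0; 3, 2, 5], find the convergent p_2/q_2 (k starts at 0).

2/7

Using pₖ = aₖpₖ₋₁ + pₖ₋₂, qₖ = aₖqₖ₋₁ + qₖ₋₂ (with p₋₁=1, p₋₂=0, q₋₁=0, q₋₂=1):
  k=0: a=0, p=0, q=1
  k=1: a=3, p=1, q=3
  k=2: a=2, p=2, q=7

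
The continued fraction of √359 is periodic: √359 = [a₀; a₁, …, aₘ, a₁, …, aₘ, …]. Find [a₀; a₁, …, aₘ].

[18; 1, 17, 1, 36]

a₀ = ⌊√359⌋ = 18.
With m₀=0, d₀=1 and mₖ₊₁ = dₖaₖ − mₖ, dₖ₊₁ = (n − mₖ₊₁²)/dₖ, aₖ₊₁ = ⌊(a₀+mₖ₊₁)/dₖ₊₁⌋:
  k=1: m=18, d=35, a=1
  k=2: m=17, d=2, a=17
  k=3: m=17, d=35, a=1
  k=4: m=18, d=1, a=36
d=1 and a=2a₀=36 at k=4, so the next step gives (m, d) = (18, 35) again — its k=1 value — and the period has length 4.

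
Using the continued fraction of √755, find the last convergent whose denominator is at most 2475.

65863/2397

√755 = [27; 2, 10, 2, 54, …] (period length 4).
Convergents:
  p_0/q_0 = 27/1
  p_1/q_1 = 55/2
  p_2/q_2 = 577/21
  p_3/q_3 = 1209/44
  p_4/q_4 = 65863/2397
  p_5/q_5 = 132935/4838
q_4 = 2397 ≤ 2475 < 4838 = q_5, so the answer is 65863/2397.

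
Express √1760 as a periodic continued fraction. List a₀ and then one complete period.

[41; 1, 19, 1, 82]

a₀ = ⌊√1760⌋ = 41.
With m₀=0, d₀=1 and mₖ₊₁ = dₖaₖ − mₖ, dₖ₊₁ = (n − mₖ₊₁²)/dₖ, aₖ₊₁ = ⌊(a₀+mₖ₊₁)/dₖ₊₁⌋:
  k=1: m=41, d=79, a=1
  k=2: m=38, d=4, a=19
  k=3: m=38, d=79, a=1
  k=4: m=41, d=1, a=82
d=1 and a=2a₀=82 at k=4, so the next step gives (m, d) = (41, 79) again — its k=1 value — and the period has length 4.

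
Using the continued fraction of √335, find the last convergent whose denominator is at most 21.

183/10

√335 = [18; 3, 3, 3, 36, …] (period length 4).
Convergents:
  p_0/q_0 = 18/1
  p_1/q_1 = 55/3
  p_2/q_2 = 183/10
  p_3/q_3 = 604/33
q_2 = 10 ≤ 21 < 33 = q_3, so the answer is 183/10.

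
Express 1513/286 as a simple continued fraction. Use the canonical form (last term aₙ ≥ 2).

1513 = 5×286 + 83
286 = 3×83 + 37
83 = 2×37 + 9
37 = 4×9 + 1
9 = 9×1 + 0  (stop)
So 1513/286 = [5; 3, 2, 4, 9].

[5; 3, 2, 4, 9]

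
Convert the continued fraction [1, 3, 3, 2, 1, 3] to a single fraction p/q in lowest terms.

Using pₖ = aₖpₖ₋₁ + pₖ₋₂ and qₖ = aₖqₖ₋₁ + qₖ₋₂:
  k=0: a=1, p=1, q=1
  k=1: a=3, p=4, q=3
  k=2: a=3, p=13, q=10
  k=3: a=2, p=30, q=23
  k=4: a=1, p=43, q=33
  k=5: a=3, p=159, q=122

159/122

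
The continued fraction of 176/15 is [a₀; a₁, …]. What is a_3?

1

176 = 11·15 + 11   →  a_0 = 11
15 = 1·11 + 4   →  a_1 = 1
11 = 2·4 + 3   →  a_2 = 2
4 = 1·3 + 1   →  a_3 = 1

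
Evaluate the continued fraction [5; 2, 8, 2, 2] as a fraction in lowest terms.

Using pₖ = aₖpₖ₋₁ + pₖ₋₂ and qₖ = aₖqₖ₋₁ + qₖ₋₂:
  k=0: a=5, p=5, q=1
  k=1: a=2, p=11, q=2
  k=2: a=8, p=93, q=17
  k=3: a=2, p=197, q=36
  k=4: a=2, p=487, q=89

487/89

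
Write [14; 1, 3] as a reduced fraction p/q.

59/4

Using pₖ = aₖpₖ₋₁ + pₖ₋₂ and qₖ = aₖqₖ₋₁ + qₖ₋₂:
  k=0: a=14, p=14, q=1
  k=1: a=1, p=15, q=1
  k=2: a=3, p=59, q=4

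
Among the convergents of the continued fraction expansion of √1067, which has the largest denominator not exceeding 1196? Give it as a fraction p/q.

19207/588

√1067 = [32; 1, 1, 1, 64, …] (period length 4).
Convergents:
  p_0/q_0 = 32/1
  p_1/q_1 = 33/1
  p_2/q_2 = 65/2
  p_3/q_3 = 98/3
  p_4/q_4 = 6337/194
  p_5/q_5 = 6435/197
  p_6/q_6 = 12772/391
  p_7/q_7 = 19207/588
  p_8/q_8 = 1242020/38023
q_7 = 588 ≤ 1196 < 38023 = q_8, so the answer is 19207/588.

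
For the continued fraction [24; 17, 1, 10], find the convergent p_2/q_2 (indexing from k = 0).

Using pₖ = aₖpₖ₋₁ + pₖ₋₂, qₖ = aₖqₖ₋₁ + qₖ₋₂ (with p₋₁=1, p₋₂=0, q₋₁=0, q₋₂=1):
  k=0: a=24, p=24, q=1
  k=1: a=17, p=409, q=17
  k=2: a=1, p=433, q=18

433/18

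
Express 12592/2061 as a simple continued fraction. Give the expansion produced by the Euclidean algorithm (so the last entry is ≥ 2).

[6; 9, 8, 2, 1, 2, 3]

12592 = 6×2061 + 226
2061 = 9×226 + 27
226 = 8×27 + 10
27 = 2×10 + 7
10 = 1×7 + 3
7 = 2×3 + 1
3 = 3×1 + 0  (stop)
So 12592/2061 = [6; 9, 8, 2, 1, 2, 3].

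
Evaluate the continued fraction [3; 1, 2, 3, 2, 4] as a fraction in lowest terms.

Using pₖ = aₖpₖ₋₁ + pₖ₋₂ and qₖ = aₖqₖ₋₁ + qₖ₋₂:
  k=0: a=3, p=3, q=1
  k=1: a=1, p=4, q=1
  k=2: a=2, p=11, q=3
  k=3: a=3, p=37, q=10
  k=4: a=2, p=85, q=23
  k=5: a=4, p=377, q=102

377/102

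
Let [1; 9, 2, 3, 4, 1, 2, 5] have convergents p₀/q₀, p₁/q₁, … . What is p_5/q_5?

386/349

Using pₖ = aₖpₖ₋₁ + pₖ₋₂, qₖ = aₖqₖ₋₁ + qₖ₋₂ (with p₋₁=1, p₋₂=0, q₋₁=0, q₋₂=1):
  k=0: a=1, p=1, q=1
  k=1: a=9, p=10, q=9
  k=2: a=2, p=21, q=19
  k=3: a=3, p=73, q=66
  k=4: a=4, p=313, q=283
  k=5: a=1, p=386, q=349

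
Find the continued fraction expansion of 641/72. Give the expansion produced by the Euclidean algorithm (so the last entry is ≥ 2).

641 = 8*72 + 65
72 = 1*65 + 7
65 = 9*7 + 2
7 = 3*2 + 1
2 = 2*1 + 0  (stop)
So 641/72 = [8; 1, 9, 3, 2].

[8; 1, 9, 3, 2]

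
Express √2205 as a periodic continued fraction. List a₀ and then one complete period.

a₀ = ⌊√2205⌋ = 46.
With m₀=0, d₀=1 and mₖ₊₁ = dₖaₖ − mₖ, dₖ₊₁ = (n − mₖ₊₁²)/dₖ, aₖ₊₁ = ⌊(a₀+mₖ₊₁)/dₖ₊₁⌋:
  k=1: m=46, d=89, a=1
  k=2: m=43, d=4, a=22
  k=3: m=45, d=45, a=2
  k=4: m=45, d=4, a=22
  k=5: m=43, d=89, a=1
  k=6: m=46, d=1, a=92
d=1 and a=2a₀=92 at k=6, so the next step gives (m, d) = (46, 89) again — its k=1 value — and the period has length 6.

[46; 1, 22, 2, 22, 1, 92]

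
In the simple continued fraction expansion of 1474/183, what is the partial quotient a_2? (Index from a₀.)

3

1474 = 8·183 + 10   →  a_0 = 8
183 = 18·10 + 3   →  a_1 = 18
10 = 3·3 + 1   →  a_2 = 3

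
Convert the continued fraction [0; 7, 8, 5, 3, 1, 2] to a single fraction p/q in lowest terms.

Using pₖ = aₖpₖ₋₁ + pₖ₋₂ and qₖ = aₖqₖ₋₁ + qₖ₋₂:
  k=0: a=0, p=0, q=1
  k=1: a=7, p=1, q=7
  k=2: a=8, p=8, q=57
  k=3: a=5, p=41, q=292
  k=4: a=3, p=131, q=933
  k=5: a=1, p=172, q=1225
  k=6: a=2, p=475, q=3383

475/3383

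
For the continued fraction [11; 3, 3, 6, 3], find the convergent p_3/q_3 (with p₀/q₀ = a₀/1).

Using pₖ = aₖpₖ₋₁ + pₖ₋₂, qₖ = aₖqₖ₋₁ + qₖ₋₂ (with p₋₁=1, p₋₂=0, q₋₁=0, q₋₂=1):
  k=0: a=11, p=11, q=1
  k=1: a=3, p=34, q=3
  k=2: a=3, p=113, q=10
  k=3: a=6, p=712, q=63

712/63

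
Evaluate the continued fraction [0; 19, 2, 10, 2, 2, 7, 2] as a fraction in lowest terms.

Fold from the inside: start with 2/1.
  7 + 1/2 = 15/2
  2 + 2/15 = 32/15
  2 + 15/32 = 79/32
  10 + 32/79 = 822/79
  2 + 79/822 = 1723/822
  19 + 822/1723 = 33559/1723
  0 + 1723/33559 = 1723/33559

1723/33559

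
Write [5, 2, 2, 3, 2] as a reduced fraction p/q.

Using pₖ = aₖpₖ₋₁ + pₖ₋₂ and qₖ = aₖqₖ₋₁ + qₖ₋₂:
  k=0: a=5, p=5, q=1
  k=1: a=2, p=11, q=2
  k=2: a=2, p=27, q=5
  k=3: a=3, p=92, q=17
  k=4: a=2, p=211, q=39

211/39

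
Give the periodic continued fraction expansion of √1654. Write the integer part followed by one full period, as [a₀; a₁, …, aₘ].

[40; 1, 2, 40, 2, 1, 80]

a₀ = ⌊√1654⌋ = 40.
With m₀=0, d₀=1 and mₖ₊₁ = dₖaₖ − mₖ, dₖ₊₁ = (n − mₖ₊₁²)/dₖ, aₖ₊₁ = ⌊(a₀+mₖ₊₁)/dₖ₊₁⌋:
  k=1: m=40, d=54, a=1
  k=2: m=14, d=27, a=2
  k=3: m=40, d=2, a=40
  k=4: m=40, d=27, a=2
  k=5: m=14, d=54, a=1
  k=6: m=40, d=1, a=80
d=1 and a=2a₀=80 at k=6, so the next step gives (m, d) = (40, 54) again — its k=1 value — and the period has length 6.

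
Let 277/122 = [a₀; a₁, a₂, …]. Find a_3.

277 = 2·122 + 33   →  a_0 = 2
122 = 3·33 + 23   →  a_1 = 3
33 = 1·23 + 10   →  a_2 = 1
23 = 2·10 + 3   →  a_3 = 2

2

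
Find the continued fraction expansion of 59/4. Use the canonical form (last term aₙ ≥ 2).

[14; 1, 3]

59 = 14×4 + 3
4 = 1×3 + 1
3 = 3×1 + 0  (stop)
So 59/4 = [14; 1, 3].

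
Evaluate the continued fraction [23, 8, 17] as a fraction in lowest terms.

3168/137

Using pₖ = aₖpₖ₋₁ + pₖ₋₂ and qₖ = aₖqₖ₋₁ + qₖ₋₂:
  k=0: a=23, p=23, q=1
  k=1: a=8, p=185, q=8
  k=2: a=17, p=3168, q=137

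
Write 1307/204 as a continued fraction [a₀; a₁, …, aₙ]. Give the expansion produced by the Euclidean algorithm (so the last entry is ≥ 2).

1307 = 6*204 + 83
204 = 2*83 + 38
83 = 2*38 + 7
38 = 5*7 + 3
7 = 2*3 + 1
3 = 3*1 + 0  (stop)
So 1307/204 = [6; 2, 2, 5, 2, 3].

[6; 2, 2, 5, 2, 3]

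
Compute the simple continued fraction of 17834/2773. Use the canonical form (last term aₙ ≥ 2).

17834 = 6*2773 + 1196
2773 = 2*1196 + 381
1196 = 3*381 + 53
381 = 7*53 + 10
53 = 5*10 + 3
10 = 3*3 + 1
3 = 3*1 + 0  (stop)
So 17834/2773 = [6; 2, 3, 7, 5, 3, 3].

[6; 2, 3, 7, 5, 3, 3]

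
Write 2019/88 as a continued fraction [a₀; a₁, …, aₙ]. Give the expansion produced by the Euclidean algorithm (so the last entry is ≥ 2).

2019 = 22*88 + 83
88 = 1*83 + 5
83 = 16*5 + 3
5 = 1*3 + 2
3 = 1*2 + 1
2 = 2*1 + 0  (stop)
So 2019/88 = [22; 1, 16, 1, 1, 2].

[22; 1, 16, 1, 1, 2]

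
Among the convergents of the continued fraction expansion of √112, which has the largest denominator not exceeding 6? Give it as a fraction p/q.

√112 = [10; 1, 1, 2, 1, 1, 20, …] (period length 6).
Convergents:
  p_0/q_0 = 10/1
  p_1/q_1 = 11/1
  p_2/q_2 = 21/2
  p_3/q_3 = 53/5
  p_4/q_4 = 74/7
q_3 = 5 ≤ 6 < 7 = q_4, so the answer is 53/5.

53/5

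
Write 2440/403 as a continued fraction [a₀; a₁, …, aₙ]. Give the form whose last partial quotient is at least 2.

[6; 18, 3, 7]

2440 = 6×403 + 22
403 = 18×22 + 7
22 = 3×7 + 1
7 = 7×1 + 0  (stop)
So 2440/403 = [6; 18, 3, 7].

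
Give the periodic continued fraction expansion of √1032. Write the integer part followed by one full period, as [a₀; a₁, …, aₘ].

a₀ = ⌊√1032⌋ = 32.
With m₀=0, d₀=1 and mₖ₊₁ = dₖaₖ − mₖ, dₖ₊₁ = (n − mₖ₊₁²)/dₖ, aₖ₊₁ = ⌊(a₀+mₖ₊₁)/dₖ₊₁⌋:
  k=1: m=32, d=8, a=8
  k=2: m=32, d=1, a=64
d=1 and a=2a₀=64 at k=2, so the next step gives (m, d) = (32, 8) again — its k=1 value — and the period has length 2.

[32; 8, 64]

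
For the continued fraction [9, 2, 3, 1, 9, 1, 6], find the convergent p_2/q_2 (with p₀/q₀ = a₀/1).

66/7

Using pₖ = aₖpₖ₋₁ + pₖ₋₂, qₖ = aₖqₖ₋₁ + qₖ₋₂ (with p₋₁=1, p₋₂=0, q₋₁=0, q₋₂=1):
  k=0: a=9, p=9, q=1
  k=1: a=2, p=19, q=2
  k=2: a=3, p=66, q=7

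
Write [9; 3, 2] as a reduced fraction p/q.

Using pₖ = aₖpₖ₋₁ + pₖ₋₂ and qₖ = aₖqₖ₋₁ + qₖ₋₂:
  k=0: a=9, p=9, q=1
  k=1: a=3, p=28, q=3
  k=2: a=2, p=65, q=7

65/7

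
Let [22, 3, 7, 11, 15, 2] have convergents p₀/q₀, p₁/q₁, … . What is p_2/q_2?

491/22

Using pₖ = aₖpₖ₋₁ + pₖ₋₂, qₖ = aₖqₖ₋₁ + qₖ₋₂ (with p₋₁=1, p₋₂=0, q₋₁=0, q₋₂=1):
  k=0: a=22, p=22, q=1
  k=1: a=3, p=67, q=3
  k=2: a=7, p=491, q=22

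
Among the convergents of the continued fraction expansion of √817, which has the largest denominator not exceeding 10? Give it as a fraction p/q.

√817 = [28; 1, 1, 2, 1, 1, 56, …] (period length 6).
Convergents:
  p_0/q_0 = 28/1
  p_1/q_1 = 29/1
  p_2/q_2 = 57/2
  p_3/q_3 = 143/5
  p_4/q_4 = 200/7
  p_5/q_5 = 343/12
q_4 = 7 ≤ 10 < 12 = q_5, so the answer is 200/7.

200/7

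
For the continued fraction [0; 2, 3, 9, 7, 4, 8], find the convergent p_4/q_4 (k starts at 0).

Using pₖ = aₖpₖ₋₁ + pₖ₋₂, qₖ = aₖqₖ₋₁ + qₖ₋₂ (with p₋₁=1, p₋₂=0, q₋₁=0, q₋₂=1):
  k=0: a=0, p=0, q=1
  k=1: a=2, p=1, q=2
  k=2: a=3, p=3, q=7
  k=3: a=9, p=28, q=65
  k=4: a=7, p=199, q=462

199/462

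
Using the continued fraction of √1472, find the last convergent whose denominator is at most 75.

√1472 = [38; 2, 1, 2, 1, 2, 76, …] (period length 6).
Convergents:
  p_0/q_0 = 38/1
  p_1/q_1 = 77/2
  p_2/q_2 = 115/3
  p_3/q_3 = 307/8
  p_4/q_4 = 422/11
  p_5/q_5 = 1151/30
  p_6/q_6 = 87898/2291
q_5 = 30 ≤ 75 < 2291 = q_6, so the answer is 1151/30.

1151/30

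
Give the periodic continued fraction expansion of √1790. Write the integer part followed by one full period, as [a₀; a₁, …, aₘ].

[42; 3, 4, 8, 4, 3, 84]

a₀ = ⌊√1790⌋ = 42.
With m₀=0, d₀=1 and mₖ₊₁ = dₖaₖ − mₖ, dₖ₊₁ = (n − mₖ₊₁²)/dₖ, aₖ₊₁ = ⌊(a₀+mₖ₊₁)/dₖ₊₁⌋:
  k=1: m=42, d=26, a=3
  k=2: m=36, d=19, a=4
  k=3: m=40, d=10, a=8
  k=4: m=40, d=19, a=4
  k=5: m=36, d=26, a=3
  k=6: m=42, d=1, a=84
d=1 and a=2a₀=84 at k=6, so the next step gives (m, d) = (42, 26) again — its k=1 value — and the period has length 6.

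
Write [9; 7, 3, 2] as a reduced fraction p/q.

Fold from the inside: start with 2/1.
  3 + 1/2 = 7/2
  7 + 2/7 = 51/7
  9 + 7/51 = 466/51

466/51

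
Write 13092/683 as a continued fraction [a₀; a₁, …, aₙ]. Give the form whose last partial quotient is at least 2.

[19; 5, 1, 15, 2, 3]

13092 = 19*683 + 115
683 = 5*115 + 108
115 = 1*108 + 7
108 = 15*7 + 3
7 = 2*3 + 1
3 = 3*1 + 0  (stop)
So 13092/683 = [19; 5, 1, 15, 2, 3].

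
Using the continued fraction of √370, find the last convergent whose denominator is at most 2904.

√370 = [19; 4, 4, 38, …] (period length 3).
Convergents:
  p_0/q_0 = 19/1
  p_1/q_1 = 77/4
  p_2/q_2 = 327/17
  p_3/q_3 = 12503/650
  p_4/q_4 = 50339/2617
  p_5/q_5 = 213859/11118
q_4 = 2617 ≤ 2904 < 11118 = q_5, so the answer is 50339/2617.

50339/2617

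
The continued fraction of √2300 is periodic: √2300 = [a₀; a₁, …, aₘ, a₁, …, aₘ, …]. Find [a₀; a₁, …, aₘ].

[47; 1, 22, 1, 94]

a₀ = ⌊√2300⌋ = 47.
With m₀=0, d₀=1 and mₖ₊₁ = dₖaₖ − mₖ, dₖ₊₁ = (n − mₖ₊₁²)/dₖ, aₖ₊₁ = ⌊(a₀+mₖ₊₁)/dₖ₊₁⌋:
  k=1: m=47, d=91, a=1
  k=2: m=44, d=4, a=22
  k=3: m=44, d=91, a=1
  k=4: m=47, d=1, a=94
d=1 and a=2a₀=94 at k=4, so the next step gives (m, d) = (47, 91) again — its k=1 value — and the period has length 4.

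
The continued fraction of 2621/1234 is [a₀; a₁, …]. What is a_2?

2621 = 2·1234 + 153   →  a_0 = 2
1234 = 8·153 + 10   →  a_1 = 8
153 = 15·10 + 3   →  a_2 = 15

15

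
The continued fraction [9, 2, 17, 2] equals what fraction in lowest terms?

Using pₖ = aₖpₖ₋₁ + pₖ₋₂ and qₖ = aₖqₖ₋₁ + qₖ₋₂:
  k=0: a=9, p=9, q=1
  k=1: a=2, p=19, q=2
  k=2: a=17, p=332, q=35
  k=3: a=2, p=683, q=72

683/72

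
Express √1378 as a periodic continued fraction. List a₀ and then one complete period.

a₀ = ⌊√1378⌋ = 37.
With m₀=0, d₀=1 and mₖ₊₁ = dₖaₖ − mₖ, dₖ₊₁ = (n − mₖ₊₁²)/dₖ, aₖ₊₁ = ⌊(a₀+mₖ₊₁)/dₖ₊₁⌋:
  k=1: m=37, d=9, a=8
  k=2: m=35, d=17, a=4
  k=3: m=33, d=17, a=4
  k=4: m=35, d=9, a=8
  k=5: m=37, d=1, a=74
d=1 and a=2a₀=74 at k=5, so the next step gives (m, d) = (37, 9) again — its k=1 value — and the period has length 5.

[37; 8, 4, 4, 8, 74]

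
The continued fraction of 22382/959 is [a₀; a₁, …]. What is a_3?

19

22382 = 23·959 + 325   →  a_0 = 23
959 = 2·325 + 309   →  a_1 = 2
325 = 1·309 + 16   →  a_2 = 1
309 = 19·16 + 5   →  a_3 = 19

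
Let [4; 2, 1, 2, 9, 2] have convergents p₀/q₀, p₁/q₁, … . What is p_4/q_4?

328/75

Using pₖ = aₖpₖ₋₁ + pₖ₋₂, qₖ = aₖqₖ₋₁ + qₖ₋₂ (with p₋₁=1, p₋₂=0, q₋₁=0, q₋₂=1):
  k=0: a=4, p=4, q=1
  k=1: a=2, p=9, q=2
  k=2: a=1, p=13, q=3
  k=3: a=2, p=35, q=8
  k=4: a=9, p=328, q=75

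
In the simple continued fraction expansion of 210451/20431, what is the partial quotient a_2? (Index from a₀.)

210451 = 10·20431 + 6141   →  a_0 = 10
20431 = 3·6141 + 2008   →  a_1 = 3
6141 = 3·2008 + 117   →  a_2 = 3

3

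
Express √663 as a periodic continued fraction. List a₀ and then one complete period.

a₀ = ⌊√663⌋ = 25.
With m₀=0, d₀=1 and mₖ₊₁ = dₖaₖ − mₖ, dₖ₊₁ = (n − mₖ₊₁²)/dₖ, aₖ₊₁ = ⌊(a₀+mₖ₊₁)/dₖ₊₁⌋:
  k=1: m=25, d=38, a=1
  k=2: m=13, d=13, a=2
  k=3: m=13, d=38, a=1
  k=4: m=25, d=1, a=50
d=1 and a=2a₀=50 at k=4, so the next step gives (m, d) = (25, 38) again — its k=1 value — and the period has length 4.

[25; 1, 2, 1, 50]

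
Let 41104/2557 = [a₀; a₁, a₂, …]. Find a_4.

1

41104 = 16·2557 + 192   →  a_0 = 16
2557 = 13·192 + 61   →  a_1 = 13
192 = 3·61 + 9   →  a_2 = 3
61 = 6·9 + 7   →  a_3 = 6
9 = 1·7 + 2   →  a_4 = 1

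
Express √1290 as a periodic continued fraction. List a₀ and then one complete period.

[35; 1, 10, 1, 70]

a₀ = ⌊√1290⌋ = 35.
With m₀=0, d₀=1 and mₖ₊₁ = dₖaₖ − mₖ, dₖ₊₁ = (n − mₖ₊₁²)/dₖ, aₖ₊₁ = ⌊(a₀+mₖ₊₁)/dₖ₊₁⌋:
  k=1: m=35, d=65, a=1
  k=2: m=30, d=6, a=10
  k=3: m=30, d=65, a=1
  k=4: m=35, d=1, a=70
d=1 and a=2a₀=70 at k=4, so the next step gives (m, d) = (35, 65) again — its k=1 value — and the period has length 4.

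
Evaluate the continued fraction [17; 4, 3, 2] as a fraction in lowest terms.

Using pₖ = aₖpₖ₋₁ + pₖ₋₂ and qₖ = aₖqₖ₋₁ + qₖ₋₂:
  k=0: a=17, p=17, q=1
  k=1: a=4, p=69, q=4
  k=2: a=3, p=224, q=13
  k=3: a=2, p=517, q=30

517/30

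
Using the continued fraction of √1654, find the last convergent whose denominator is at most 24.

√1654 = [40; 1, 2, 40, 2, 1, 80, …] (period length 6).
Convergents:
  p_0/q_0 = 40/1
  p_1/q_1 = 41/1
  p_2/q_2 = 122/3
  p_3/q_3 = 4921/121
q_2 = 3 ≤ 24 < 121 = q_3, so the answer is 122/3.

122/3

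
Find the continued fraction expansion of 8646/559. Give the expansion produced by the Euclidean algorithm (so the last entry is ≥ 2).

8646 = 15·559 + 261
559 = 2·261 + 37
261 = 7·37 + 2
37 = 18·2 + 1
2 = 2·1 + 0  (stop)
So 8646/559 = [15; 2, 7, 18, 2].

[15; 2, 7, 18, 2]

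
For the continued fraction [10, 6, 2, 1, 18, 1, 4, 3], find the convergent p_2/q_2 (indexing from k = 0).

132/13

Using pₖ = aₖpₖ₋₁ + pₖ₋₂, qₖ = aₖqₖ₋₁ + qₖ₋₂ (with p₋₁=1, p₋₂=0, q₋₁=0, q₋₂=1):
  k=0: a=10, p=10, q=1
  k=1: a=6, p=61, q=6
  k=2: a=2, p=132, q=13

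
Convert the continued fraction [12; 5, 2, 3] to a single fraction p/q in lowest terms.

Fold from the inside: start with 3/1.
  2 + 1/3 = 7/3
  5 + 3/7 = 38/7
  12 + 7/38 = 463/38

463/38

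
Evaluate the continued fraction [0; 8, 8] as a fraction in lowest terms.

8/65

Using pₖ = aₖpₖ₋₁ + pₖ₋₂ and qₖ = aₖqₖ₋₁ + qₖ₋₂:
  k=0: a=0, p=0, q=1
  k=1: a=8, p=1, q=8
  k=2: a=8, p=8, q=65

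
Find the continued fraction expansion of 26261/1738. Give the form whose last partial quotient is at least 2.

26261 = 15×1738 + 191
1738 = 9×191 + 19
191 = 10×19 + 1
19 = 19×1 + 0  (stop)
So 26261/1738 = [15; 9, 10, 19].

[15; 9, 10, 19]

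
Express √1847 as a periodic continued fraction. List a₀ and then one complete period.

[42; 1, 41, 1, 84]

a₀ = ⌊√1847⌋ = 42.
With m₀=0, d₀=1 and mₖ₊₁ = dₖaₖ − mₖ, dₖ₊₁ = (n − mₖ₊₁²)/dₖ, aₖ₊₁ = ⌊(a₀+mₖ₊₁)/dₖ₊₁⌋:
  k=1: m=42, d=83, a=1
  k=2: m=41, d=2, a=41
  k=3: m=41, d=83, a=1
  k=4: m=42, d=1, a=84
d=1 and a=2a₀=84 at k=4, so the next step gives (m, d) = (42, 83) again — its k=1 value — and the period has length 4.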